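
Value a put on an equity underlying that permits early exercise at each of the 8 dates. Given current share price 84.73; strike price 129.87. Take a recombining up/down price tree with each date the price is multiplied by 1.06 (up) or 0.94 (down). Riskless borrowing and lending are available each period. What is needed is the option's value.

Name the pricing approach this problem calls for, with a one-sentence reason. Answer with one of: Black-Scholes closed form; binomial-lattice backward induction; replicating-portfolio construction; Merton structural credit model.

Key observation: early exercise of the strike-129.87 put must be checked at each of the 8 dates (spot 84.73), which forces a node-by-node comparison of intrinsic and continuation value backward from expiry.

framework: binomial-lattice backward induction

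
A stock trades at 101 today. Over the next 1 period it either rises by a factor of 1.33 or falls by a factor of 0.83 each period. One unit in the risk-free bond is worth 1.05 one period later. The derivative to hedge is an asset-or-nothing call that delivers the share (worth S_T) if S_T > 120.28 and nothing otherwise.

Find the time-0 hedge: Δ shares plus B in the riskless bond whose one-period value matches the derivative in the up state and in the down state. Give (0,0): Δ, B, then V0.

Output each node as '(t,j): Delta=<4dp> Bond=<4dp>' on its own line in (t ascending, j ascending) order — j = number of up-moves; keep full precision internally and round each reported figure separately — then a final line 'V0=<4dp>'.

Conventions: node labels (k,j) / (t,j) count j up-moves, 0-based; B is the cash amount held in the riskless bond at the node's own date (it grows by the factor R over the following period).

Under the risk-neutral measure, an up-move has probability p* = (R−d)/(u−d) = 0.4400 and values discount at R = 1.05.
Expiry values: V(1,0)=0.0000, V(1,1)=134.3300
Node (0,0) S=101.0000: V=(p*·134.3300+(1−p*)·0.0000)/1.05=56.2907; Δ=(134.3300−0.0000)/(134.3300−83.8300)=2.6600; B=V−Δ·S=-212.3693
Check: Δ(0,0)·S0 + B(0,0) = 56.2907 = V0.

(0,0): Delta=2.6600 Bond=-212.3693
V0=56.2907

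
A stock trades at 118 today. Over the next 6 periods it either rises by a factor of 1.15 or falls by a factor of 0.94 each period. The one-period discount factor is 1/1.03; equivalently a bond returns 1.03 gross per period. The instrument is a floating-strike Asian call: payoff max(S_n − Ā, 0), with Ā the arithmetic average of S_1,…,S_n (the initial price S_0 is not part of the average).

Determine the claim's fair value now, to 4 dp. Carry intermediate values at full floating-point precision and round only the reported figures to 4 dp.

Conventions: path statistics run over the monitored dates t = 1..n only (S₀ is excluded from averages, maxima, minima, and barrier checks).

price = 10.6449

With p* = (R−d)/(u−d) = 0.4286, sum probability × payoff across the paths and divide by R^6.
Enumerate all 2^6 = 64 price paths (U = up ×1.15, D = down ×0.94); each path with k up-moves has probability p*^k·(1−p*)^(6−k).
DDDDDD: Ā=95.5546, payoff=0.0000, prob=0.034815
UDDDDD: Ā=116.9019, payoff=0.0000, prob=0.026112
DUDDDD: Ā=112.7719, payoff=0.0000, prob=0.026112
UUDDDD: Ā=137.9656, payoff=0.0000, prob=0.019584
DDUDDD: Ā=108.8897, payoff=0.0000, prob=0.026112
UDUDDD: Ā=133.2161, payoff=0.0000, prob=0.019584
DUUDDD: Ā=129.0861, payoff=0.0000, prob=0.019584
UUUDDD: Ā=157.9245, payoff=0.0000, prob=0.014688
DDDUDD: Ā=105.2404, payoff=0.0000, prob=0.026112
UDDUDD: Ā=128.7515, payoff=0.0000, prob=0.019584
DUDUDD: Ā=124.6215, payoff=0.0000, prob=0.019584
UUDUDD: Ā=152.4625, payoff=0.0000, prob=0.014688
DDUUDD: Ā=120.7393, payoff=1.1004, prob=0.019584
UDUUDD: Ā=147.7130, payoff=1.3463, prob=0.014688
DUUUDD: Ā=143.5830, payoff=5.4763, prob=0.014688
UUUUDD: Ā=175.6601, payoff=6.6997, prob=0.011016
DDDDUD: Ā=101.8101, payoff=0.0000, prob=0.026112
UDDDUD: Ā=124.5549, payoff=0.0000, prob=0.019584
DUDDUD: Ā=120.4249, payoff=1.4149, prob=0.019584
UUDDUD: Ā=147.3283, payoff=1.7310, prob=0.014688
DDUDUD: Ā=116.5427, payoff=5.2971, prob=0.019584
UDUDUD: Ā=142.5788, payoff=6.4805, prob=0.014688
DUUDUD: Ā=138.4488, payoff=10.6105, prob=0.014688
UUUDUD: Ā=169.3789, payoff=12.9809, prob=0.011016
DDDUUD: Ā=112.8934, payoff=8.9464, prob=0.019584
UDDUUD: Ā=138.1143, payoff=10.9450, prob=0.014688
DUDUUD: Ā=133.9843, payoff=15.0750, prob=0.014688
UUDUUD: Ā=163.9170, payoff=18.4428, prob=0.011016
DDUUUD: Ā=130.1021, payoff=18.9572, prob=0.014688
UDUUUD: Ā=159.1675, payoff=23.1923, prob=0.011016
DUUUUD: Ā=155.0375, payoff=27.3223, prob=0.011016
UUUUUD: Ā=189.6735, payoff=33.4263, prob=0.008262
DDDDDU: Ā=98.5856, payoff=1.0052, prob=0.026112
UDDDDU: Ā=120.6100, payoff=1.2297, prob=0.019584
DUDDDU: Ā=116.4800, payoff=5.3597, prob=0.019584
UUDDDU: Ā=142.5022, payoff=6.5571, prob=0.014688
DDUDDU: Ā=112.5978, payoff=9.2419, prob=0.019584
UDUDDU: Ā=137.7527, payoff=11.3066, prob=0.014688
DUUDDU: Ā=133.6227, payoff=15.4366, prob=0.014688
UUUDDU: Ā=163.4745, payoff=18.8853, prob=0.011016
DDDUDU: Ā=108.9486, payoff=12.8912, prob=0.019584
UDDUDU: Ā=133.2881, payoff=15.7712, prob=0.014688
DUDUDU: Ā=129.1581, payoff=19.9012, prob=0.014688
UUDUDU: Ā=158.0126, payoff=24.3472, prob=0.011016
DDUUDU: Ā=125.2759, payoff=23.7834, prob=0.014688
UDUUDU: Ā=153.2631, payoff=29.0967, prob=0.011016
DUUUDU: Ā=149.1331, payoff=33.2267, prob=0.011016
UUUUDU: Ā=182.4501, payoff=40.6497, prob=0.008262
DDDDUU: Ā=105.5183, payoff=16.3215, prob=0.019584
UDDDUU: Ā=129.0915, payoff=19.9678, prob=0.014688
DUDDUU: Ā=124.9615, payoff=24.0978, prob=0.014688
UUDDUU: Ā=152.8784, payoff=29.4814, prob=0.011016
DDUDUU: Ā=121.0793, payoff=27.9800, prob=0.014688
UDUDUU: Ā=148.1289, payoff=34.2309, prob=0.011016
DUUDUU: Ā=143.9989, payoff=38.3609, prob=0.011016
UUUDUU: Ā=176.1689, payoff=46.9309, prob=0.008262
DDDUUU: Ā=117.4300, payoff=31.6293, prob=0.014688
UDDUUU: Ā=143.6644, payoff=38.6954, prob=0.011016
DUDUUU: Ā=139.5344, payoff=42.8254, prob=0.011016
UUDUUU: Ā=170.7069, payoff=52.3928, prob=0.008262
DDUUUU: Ā=135.6522, payoff=46.7076, prob=0.011016
UDUUUU: Ā=165.9574, payoff=57.1423, prob=0.008262
DUUUUU: Ā=161.8274, payoff=61.2723, prob=0.008262
UUUUUU: Ā=197.9804, payoff=74.9608, prob=0.006196
Price = Σ prob·payoff / R^6 = 12.710564 / 1.194052 = 10.6449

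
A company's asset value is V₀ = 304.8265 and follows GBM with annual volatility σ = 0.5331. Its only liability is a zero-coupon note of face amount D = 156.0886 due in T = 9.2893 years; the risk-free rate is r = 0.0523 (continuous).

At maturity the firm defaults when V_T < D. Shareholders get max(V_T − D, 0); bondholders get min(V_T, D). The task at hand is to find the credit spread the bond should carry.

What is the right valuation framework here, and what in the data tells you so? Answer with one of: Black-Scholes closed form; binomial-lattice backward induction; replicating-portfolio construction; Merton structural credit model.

Key observation: the question is about default risk generated by asset-value dynamics against a debt face of 156.0886 — the structural framework prices exactly that.

framework: Merton structural credit model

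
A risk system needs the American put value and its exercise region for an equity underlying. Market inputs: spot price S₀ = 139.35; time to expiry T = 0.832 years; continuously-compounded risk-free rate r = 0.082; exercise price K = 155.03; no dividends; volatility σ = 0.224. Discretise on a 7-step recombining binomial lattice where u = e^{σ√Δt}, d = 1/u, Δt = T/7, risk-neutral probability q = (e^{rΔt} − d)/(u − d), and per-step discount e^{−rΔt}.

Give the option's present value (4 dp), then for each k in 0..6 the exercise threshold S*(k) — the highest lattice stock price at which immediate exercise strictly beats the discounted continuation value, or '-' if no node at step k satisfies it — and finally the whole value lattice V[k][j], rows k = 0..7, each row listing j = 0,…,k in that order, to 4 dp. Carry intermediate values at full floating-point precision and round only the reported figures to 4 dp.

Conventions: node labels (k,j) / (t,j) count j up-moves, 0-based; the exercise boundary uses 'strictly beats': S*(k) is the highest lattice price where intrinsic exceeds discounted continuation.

Δt=0.11886  u=1.08029  d=0.92568  q=0.54405  discount=0.99030
step 7 (expiry): payoffs max(K−S,0) = 73.8710 60.3160 44.4972 26.0363 4.4922 0.0000 0.0000 0.0000
step 6: (k=6,j=0): S=87.6749, K−S=67.3551, hold=65.8515 ⇒ V=67.3551 exercise | (k=6,j=1): S=102.3181, K−S=52.7119, hold=51.2083 ⇒ V=52.7119 exercise | (k=6,j=2): S=119.4070, K−S=35.6230, hold=34.1194 ⇒ V=35.6230 exercise | (k=6,j=3): S=139.3500, K−S=15.6800, hold=14.1764 ⇒ V=15.6800 exercise | (k=6,j=4): S=162.6238, K−S=0.0000, hold=2.0283 ⇒ V=2.0283 continue | (k=6,j=5): S=189.7848, K−S=0.0000, hold=0.0000 ⇒ V=0.0000 continue | (k=6,j=6): S=221.4821, K−S=0.0000, hold=0.0000 ⇒ V=0.0000 continue  boundary S*=139.3500
step 5: (k=5,j=0): S=94.7140, K−S=60.3160, hold=58.8124 ⇒ V=60.3160 exercise | (k=5,j=1): S=110.5328, K−S=44.4972, hold=42.9936 ⇒ V=44.4972 exercise | (k=5,j=2): S=128.9937, K−S=26.0363, hold=24.5327 ⇒ V=26.0363 exercise | (k=5,j=3): S=150.5378, K−S=4.4922, hold=8.1728 ⇒ V=8.1728 continue | (k=5,j=4): S=175.6802, K−S=0.0000, hold=0.9159 ⇒ V=0.9159 continue | (k=5,j=5): S=205.0218, K−S=0.0000, hold=0.0000 ⇒ V=0.0000 continue  boundary S*=128.9937
step 4: (k=4,j=0): S=102.3181, K−S=52.7119, hold=51.2083 ⇒ V=52.7119 exercise | (k=4,j=1): S=119.4070, K−S=35.6230, hold=34.1194 ⇒ V=35.6230 exercise | (k=4,j=2): S=139.3500, K−S=15.6800, hold=16.1594 ⇒ V=16.1594 continue | (k=4,j=3): S=162.6238, K−S=0.0000, hold=4.1836 ⇒ V=4.1836 continue | (k=4,j=4): S=189.7848, K−S=0.0000, hold=0.4135 ⇒ V=0.4135 continue  boundary S*=119.4070
step 3: (k=3,j=0): S=110.5328, K−S=44.4972, hold=42.9936 ⇒ V=44.4972 exercise | (k=3,j=1): S=128.9937, K−S=26.0363, hold=24.7910 ⇒ V=26.0363 exercise | (k=3,j=2): S=150.5378, K−S=4.4922, hold=9.5504 ⇒ V=9.5504 continue | (k=3,j=3): S=175.6802, K−S=0.0000, hold=2.1118 ⇒ V=2.1118 continue  boundary S*=128.9937
step 2: (k=2,j=0): S=119.4070, K−S=35.6230, hold=34.1194 ⇒ V=35.6230 exercise | (k=2,j=1): S=139.3500, K−S=15.6800, hold=16.9016 ⇒ V=16.9016 continue | (k=2,j=2): S=162.6238, K−S=0.0000, hold=5.4501 ⇒ V=5.4501 continue  boundary S*=119.4070
step 1: (k=1,j=0): S=128.9937, K−S=26.0363, hold=25.1909 ⇒ V=26.0363 exercise | (k=1,j=1): S=150.5378, K−S=4.4922, hold=10.5679 ⇒ V=10.5679 continue  boundary S*=128.9937
step 0: (k=0,j=0): S=139.3500, K−S=15.6800, hold=17.4498 ⇒ V=17.4498 continue  boundary S*=-

price = 17.4498
boundary = - 128.9937 119.4070 128.9937 119.4070 128.9937 139.3500
tree:
17.4498
26.0363 10.5679
35.6230 16.9016 5.4501
44.4972 26.0363 9.5504 2.1118
52.7119 35.6230 16.1594 4.1836 0.4135
60.3160 44.4972 26.0363 8.1728 0.9159 0.0000
67.3551 52.7119 35.6230 15.6800 2.0283 0.0000 0.0000
73.8710 60.3160 44.4972 26.0363 4.4922 0.0000 0.0000 0.0000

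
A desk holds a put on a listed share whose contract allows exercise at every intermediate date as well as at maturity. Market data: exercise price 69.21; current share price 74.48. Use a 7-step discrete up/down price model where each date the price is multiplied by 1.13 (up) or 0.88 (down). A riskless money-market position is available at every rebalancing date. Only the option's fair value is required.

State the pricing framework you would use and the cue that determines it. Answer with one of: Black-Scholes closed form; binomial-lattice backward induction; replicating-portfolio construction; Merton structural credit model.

framework: binomial-lattice backward induction

Key observation: the defining feature is the embedded early-exercise option across 7 discrete dates on the spot-74.48 tree; pricing the strike-69.21 put means working backward with an exercise test at every node.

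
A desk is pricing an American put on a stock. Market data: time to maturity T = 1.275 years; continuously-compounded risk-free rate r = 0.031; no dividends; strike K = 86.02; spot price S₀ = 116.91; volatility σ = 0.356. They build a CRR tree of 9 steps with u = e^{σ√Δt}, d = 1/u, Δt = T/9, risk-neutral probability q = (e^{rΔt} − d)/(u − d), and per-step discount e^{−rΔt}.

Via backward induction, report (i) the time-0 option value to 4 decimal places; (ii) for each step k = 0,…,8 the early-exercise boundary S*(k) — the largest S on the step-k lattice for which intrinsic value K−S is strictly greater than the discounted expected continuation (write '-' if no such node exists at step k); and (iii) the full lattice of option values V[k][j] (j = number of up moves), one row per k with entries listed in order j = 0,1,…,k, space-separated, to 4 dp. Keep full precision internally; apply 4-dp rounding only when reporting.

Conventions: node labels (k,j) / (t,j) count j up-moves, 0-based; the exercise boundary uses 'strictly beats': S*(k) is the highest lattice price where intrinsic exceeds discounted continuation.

params: Δt=0.14167 u=1.14339 d=0.87460 q=0.48293 e^(-rΔt)=0.99562
t_9 payoffs: 51.0160 40.2582 26.1942 7.8079 0.0000 0.0000 0.0000 0.0000 0.0000 0.0000
t_8: node(8,0) S=40.0231 payoff=45.9969 vs cont=45.6200 → 45.9969 [stop]  node(8,1) S=52.3234 payoff=33.6966 vs cont=33.3197 → 33.6966 [stop]  node(8,2) S=68.4039 payoff=17.6161 vs cont=17.2391 → 17.6161 [stop]  node(8,3) S=89.4265 payoff=0.0000 vs cont=4.0196 → 4.0196 [wait]  node(8,4) S=116.9100 payoff=0.0000 vs cont=0.0000 → 0.0000 [wait]  node(8,5) S=152.8400 payoff=0.0000 vs cont=0.0000 → 0.0000 [wait]  node(8,6) S=199.8123 payoff=0.0000 vs cont=0.0000 → 0.0000 [wait]  node(8,7) S=261.2207 payoff=0.0000 vs cont=0.0000 → 0.0000 [wait]  node(8,8) S=341.5017 payoff=0.0000 vs cont=0.0000 → 0.0000 [wait]  ⇒ S*(8)=68.4039
t_7: node(7,0) S=45.7618 payoff=40.2582 vs cont=39.8813 → 40.2582 [stop]  node(7,1) S=59.8258 payoff=26.1942 vs cont=25.8173 → 26.1942 [stop]  node(7,2) S=78.2121 payoff=7.8079 vs cont=11.0016 → 11.0016 [wait]  node(7,3) S=102.2490 payoff=0.0000 vs cont=2.0693 → 2.0693 [wait]  node(7,4) S=133.6732 payoff=0.0000 vs cont=0.0000 → 0.0000 [wait]  node(7,5) S=174.7550 payoff=0.0000 vs cont=0.0000 → 0.0000 [wait]  node(7,6) S=228.4625 payoff=0.0000 vs cont=0.0000 → 0.0000 [wait]  node(7,7) S=298.6759 payoff=0.0000 vs cont=0.0000 → 0.0000 [wait]  ⇒ S*(7)=59.8258
t_6: node(6,0) S=52.3234 payoff=33.6966 vs cont=33.3197 → 33.6966 [stop]  node(6,1) S=68.4039 payoff=17.6161 vs cont=18.7746 → 18.7746 [wait]  node(6,2) S=89.4265 payoff=0.0000 vs cont=6.6586 → 6.6586 [wait]  node(6,3) S=116.9100 payoff=0.0000 vs cont=1.0653 → 1.0653 [wait]  node(6,4) S=152.8400 payoff=0.0000 vs cont=0.0000 → 0.0000 [wait]  node(6,5) S=199.8123 payoff=0.0000 vs cont=0.0000 → 0.0000 [wait]  node(6,6) S=261.2207 payoff=0.0000 vs cont=0.0000 → 0.0000 [wait]  ⇒ S*(6)=52.3234
t_5: node(5,0) S=59.8258 payoff=26.1942 vs cont=26.3743 → 26.3743 [wait]  node(5,1) S=78.2121 payoff=7.8079 vs cont=12.8669 → 12.8669 [wait]  node(5,2) S=102.2490 payoff=0.0000 vs cont=3.9401 → 3.9401 [wait]  node(5,3) S=133.6732 payoff=0.0000 vs cont=0.5484 → 0.5484 [wait]  node(5,4) S=174.7550 payoff=0.0000 vs cont=0.0000 → 0.0000 [wait]  node(5,5) S=228.4625 payoff=0.0000 vs cont=0.0000 → 0.0000 [wait]  ⇒ S*(5)=-
t_4: node(4,0) S=68.4039 payoff=17.6161 vs cont=19.7642 → 19.7642 [wait]  node(4,1) S=89.4265 payoff=0.0000 vs cont=8.5184 → 8.5184 [wait]  node(4,2) S=116.9100 payoff=0.0000 vs cont=2.2921 → 2.2921 [wait]  node(4,3) S=152.8400 payoff=0.0000 vs cont=0.2823 → 0.2823 [wait]  node(4,4) S=199.8123 payoff=0.0000 vs cont=0.0000 → 0.0000 [wait]  ⇒ S*(4)=-
t_3: node(3,0) S=78.2121 payoff=7.8079 vs cont=14.2705 → 14.2705 [wait]  node(3,1) S=102.2490 payoff=0.0000 vs cont=5.4874 → 5.4874 [wait]  node(3,2) S=133.6732 payoff=0.0000 vs cont=1.3157 → 1.3157 [wait]  node(3,3) S=174.7550 payoff=0.0000 vs cont=0.1453 → 0.1453 [wait]  ⇒ S*(3)=-
t_2: node(2,0) S=89.4265 payoff=0.0000 vs cont=9.9850 → 9.9850 [wait]  node(2,1) S=116.9100 payoff=0.0000 vs cont=3.4576 → 3.4576 [wait]  node(2,2) S=152.8400 payoff=0.0000 vs cont=0.7472 → 0.7472 [wait]  ⇒ S*(2)=-
t_1: node(1,0) S=102.2490 payoff=0.0000 vs cont=6.8028 → 6.8028 [wait]  node(1,1) S=133.6732 payoff=0.0000 vs cont=2.1393 → 2.1393 [wait]  ⇒ S*(1)=-
t_0: node(0,0) S=116.9100 payoff=0.0000 vs cont=4.5307 → 4.5307 [wait]  ⇒ S*(0)=-

price = 4.5307
boundary = - - - - - - 52.3234 59.8258 68.4039
tree:
4.5307
6.8028 2.1393
9.9850 3.4576 0.7472
14.2705 5.4874 1.3157 0.1453
19.7642 8.5184 2.2921 0.2823 0.0000
26.3743 12.8669 3.9401 0.5484 0.0000 0.0000
33.6966 18.7746 6.6586 1.0653 0.0000 0.0000 0.0000
40.2582 26.1942 11.0016 2.0693 0.0000 0.0000 0.0000 0.0000
45.9969 33.6966 17.6161 4.0196 0.0000 0.0000 0.0000 0.0000 0.0000
51.0160 40.2582 26.1942 7.8079 0.0000 0.0000 0.0000 0.0000 0.0000 0.0000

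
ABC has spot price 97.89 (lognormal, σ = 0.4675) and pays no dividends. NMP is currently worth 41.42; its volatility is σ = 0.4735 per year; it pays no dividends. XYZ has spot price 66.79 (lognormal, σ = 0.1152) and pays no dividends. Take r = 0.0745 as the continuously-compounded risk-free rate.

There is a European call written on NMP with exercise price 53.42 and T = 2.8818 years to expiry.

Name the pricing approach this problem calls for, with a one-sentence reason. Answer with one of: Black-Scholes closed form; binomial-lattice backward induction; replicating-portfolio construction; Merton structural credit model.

framework: Black-Scholes closed form

Key observation: a European-exercise option on NMP struck at 53.42 — a GBM underlying with constant parameters — admits an analytic price: the data contain no early exercise, no discrete tree, no debt structure.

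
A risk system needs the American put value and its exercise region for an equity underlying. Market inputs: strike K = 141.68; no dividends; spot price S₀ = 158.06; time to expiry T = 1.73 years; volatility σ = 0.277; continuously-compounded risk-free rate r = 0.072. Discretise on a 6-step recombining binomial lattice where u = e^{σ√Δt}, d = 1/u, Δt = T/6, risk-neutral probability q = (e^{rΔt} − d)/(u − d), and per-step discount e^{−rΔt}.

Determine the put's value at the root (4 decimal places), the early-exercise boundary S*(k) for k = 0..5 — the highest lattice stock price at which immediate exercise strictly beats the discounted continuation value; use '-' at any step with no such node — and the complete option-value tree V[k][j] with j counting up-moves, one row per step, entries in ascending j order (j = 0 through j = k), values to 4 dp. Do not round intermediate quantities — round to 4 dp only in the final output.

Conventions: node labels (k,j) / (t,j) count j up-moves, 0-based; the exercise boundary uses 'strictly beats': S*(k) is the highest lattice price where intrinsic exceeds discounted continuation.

Δt=0.28833, u=1.16037, d=0.86179, q=0.53314, disc=e^(-rΔt)=0.97945
k=6 terminal: V=max(K-S,0) → 76.9299 54.4965 24.2908 0.0000 0.0000 0.0000 0.0000
k=5: j=0 S=75.1342 intr=66.5458 cont=63.6349 V=66.5458[EX]; j=1 S=101.1652 intr=40.5148 cont=37.6038 V=40.5148[EX]; j=2 S=136.2151 intr=5.4649 cont=11.1074 V=11.1074[hold]; j=3 S=183.4082 intr=0.0000 cont=0.0000 V=0.0000[hold]; j=4 S=246.9520 intr=0.0000 cont=0.0000 V=0.0000[hold]; j=5 S=332.5113 intr=0.0000 cont=0.0000 V=0.0000[hold]  S*(5)=101.1652
k=4: j=0 S=87.1835 intr=54.4965 cont=51.5855 V=54.4965[EX]; j=1 S=117.3892 intr=24.2908 cont=24.3262 V=24.3262[hold]; j=2 S=158.0600 intr=0.0000 cont=5.0791 V=5.0791[hold]; j=3 S=212.8216 intr=0.0000 cont=0.0000 V=0.0000[hold]; j=4 S=286.5560 intr=0.0000 cont=0.0000 V=0.0000[hold]  S*(4)=87.1835
k=3: j=0 S=101.1652 intr=40.5148 cont=37.6223 V=40.5148[EX]; j=1 S=136.2151 intr=5.4649 cont=13.7758 V=13.7758[hold]; j=2 S=183.4082 intr=0.0000 cont=2.3225 V=2.3225[hold]; j=3 S=246.9520 intr=0.0000 cont=0.0000 V=0.0000[hold]  S*(3)=101.1652
k=2: j=0 S=117.3892 intr=24.2908 cont=25.7196 V=25.7196[hold]; j=1 S=158.0600 intr=0.0000 cont=7.5120 V=7.5120[hold]; j=2 S=212.8216 intr=0.0000 cont=1.0620 V=1.0620[hold]  S*(2)=-
k=1: j=0 S=136.2151 intr=5.4649 cont=15.6834 V=15.6834[hold]; j=1 S=183.4082 intr=0.0000 cont=3.9896 V=3.9896[hold]  S*(1)=-
k=0: j=0 S=158.0600 intr=0.0000 cont=9.2548 V=9.2548[hold]  S*(0)=-

price = 9.2548
boundary = - - - 101.1652 87.1835 101.1652
tree:
9.2548
15.6834 3.9896
25.7196 7.5120 1.0620
40.5148 13.7758 2.3225 0.0000
54.4965 24.3262 5.0791 0.0000 0.0000
66.5458 40.5148 11.1074 0.0000 0.0000 0.0000
76.9299 54.4965 24.2908 0.0000 0.0000 0.0000 0.0000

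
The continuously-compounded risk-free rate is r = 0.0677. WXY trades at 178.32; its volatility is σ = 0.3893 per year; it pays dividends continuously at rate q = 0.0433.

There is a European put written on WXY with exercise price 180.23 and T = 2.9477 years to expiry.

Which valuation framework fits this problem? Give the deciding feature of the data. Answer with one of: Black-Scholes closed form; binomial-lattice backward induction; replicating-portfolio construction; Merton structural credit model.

Key observation: everything needed for the exact continuous-time valuation of the European put on WXY (strike 180.23) is given, and no feature rules the closed form out.

framework: Black-Scholes closed form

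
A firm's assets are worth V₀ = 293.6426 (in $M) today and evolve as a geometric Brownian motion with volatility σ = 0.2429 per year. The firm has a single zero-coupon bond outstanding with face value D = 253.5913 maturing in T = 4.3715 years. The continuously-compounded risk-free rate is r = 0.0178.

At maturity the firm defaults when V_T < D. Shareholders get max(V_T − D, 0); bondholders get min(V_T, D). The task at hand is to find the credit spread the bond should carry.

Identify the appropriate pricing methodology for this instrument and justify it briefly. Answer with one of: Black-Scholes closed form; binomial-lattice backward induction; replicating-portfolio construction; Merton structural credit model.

framework: Merton structural credit model

Key observation: a levered firm with one bullet debt due at 4.3715 years is the canonical structural-credit setup: equity is a call on the firm's assets struck at the face value.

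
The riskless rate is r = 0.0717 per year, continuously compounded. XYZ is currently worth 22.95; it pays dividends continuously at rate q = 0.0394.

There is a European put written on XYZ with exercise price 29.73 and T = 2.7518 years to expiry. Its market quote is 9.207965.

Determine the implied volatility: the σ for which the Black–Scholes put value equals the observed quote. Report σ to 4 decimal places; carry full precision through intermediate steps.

At σ = 0.4941 the Black–Scholes value reproduces the quote:
σ√T = 0.4941·√2.7518 = 0.819640
d₁ = (ln(S/K) + (r−q+σ²/2)T) / (σ√T) = (ln(22.95/29.73) + (0.0717−0.0394+0.4941²/2)·2.7518) / 0.819640 = (-0.258839 + 0.424788) / 0.819640 = 0.202466
d₂ = d₁ − σ√T = 0.202466 − 0.819640 = -0.617174
e^{−rT} = 0.820941
e^{−qT} = 0.897250
N(−d₁) = 0.419776,  N(−d₂) = 0.731440
V = K·e^{−rT}·N(−d₂) − S·e^{−qT}·N(−d₁) = 17.851946 − 8.643981 = 9.207965 (matching the quote); vega is positive throughout, so no other σ reproduces this price

sigma = 0.4941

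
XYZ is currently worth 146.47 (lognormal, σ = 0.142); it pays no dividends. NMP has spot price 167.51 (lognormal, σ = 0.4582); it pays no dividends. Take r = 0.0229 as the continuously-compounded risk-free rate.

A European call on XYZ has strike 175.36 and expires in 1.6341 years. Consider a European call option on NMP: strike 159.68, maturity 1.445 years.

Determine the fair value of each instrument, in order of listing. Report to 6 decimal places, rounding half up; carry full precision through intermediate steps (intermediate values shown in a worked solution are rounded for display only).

price(XYZ call K=175.36) = 3.511794
price(NMP call K=159.68) = 41.815126

[XYZ call K=175.36]
σ√T = 0.142·√1.6341 = 0.181521
d₁ = (ln(S/K) + (r+σ²/2)T) / (σ√T) = (ln(146.47/175.36) + (0.0229+0.142²/2)·1.6341) / 0.181521 = (-0.180020 + 0.053896) / 0.181521 = -0.694819
d₂ = d₁ − σ√T = -0.694819 − 0.181521 = -0.876340
e^{−rT} = 0.963271
N(d₁) = 0.243584,  N(d₂) = 0.190422
price = S·N(d₁) − K·e^{−rT}·N(d₂) = 35.677797 − 32.166003 = 3.511794
[NMP call K=159.68]
σ√T = 0.4582·√1.445 = 0.550794
d₁ = (ln(S/K) + (r+σ²/2)T) / (σ√T) = (ln(167.51/159.68) + (0.0229+0.4582²/2)·1.445) / 0.550794 = (0.047871 + 0.184777) / 0.550794 = 0.422388
d₂ = d₁ − σ√T = 0.422388 − 0.550794 = -0.128406
e^{−rT} = 0.967451
N(d₁) = 0.663629,  N(d₂) = 0.448914
price = S·N(d₁) − K·e^{−rT}·N(d₂) = 111.164502 − 69.349376 = 41.815126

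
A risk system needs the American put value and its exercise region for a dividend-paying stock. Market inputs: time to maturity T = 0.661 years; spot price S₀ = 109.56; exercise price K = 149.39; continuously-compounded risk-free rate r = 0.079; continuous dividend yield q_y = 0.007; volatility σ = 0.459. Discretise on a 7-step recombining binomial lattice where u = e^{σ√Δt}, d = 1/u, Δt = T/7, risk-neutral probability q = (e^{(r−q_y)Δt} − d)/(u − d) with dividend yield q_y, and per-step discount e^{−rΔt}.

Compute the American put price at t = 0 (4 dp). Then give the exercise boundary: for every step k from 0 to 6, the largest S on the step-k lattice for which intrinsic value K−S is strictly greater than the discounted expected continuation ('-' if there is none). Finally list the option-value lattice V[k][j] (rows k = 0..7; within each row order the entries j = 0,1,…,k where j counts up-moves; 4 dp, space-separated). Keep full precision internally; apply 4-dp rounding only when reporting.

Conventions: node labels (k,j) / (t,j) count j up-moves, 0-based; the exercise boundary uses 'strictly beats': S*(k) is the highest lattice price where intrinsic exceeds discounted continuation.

price = 42.1118
boundary = - 95.1472 82.6304 95.1472 82.6304 95.1472 109.5600
tree:
42.1118
54.2428 30.0750
66.7596 41.1690 18.9378
77.6297 54.2428 28.1322 9.6160
87.0699 66.7596 40.0982 16.0536 3.0333
95.2682 77.6297 54.2428 25.9255 5.9794 0.0000
102.3880 87.0699 66.7596 39.8300 11.7866 0.0000 0.0000
108.5712 95.2682 77.6297 54.2428 23.2340 0.0000 0.0000 0.0000

Δt=0.09443  u=1.15148  d=0.86845  q=0.48890  discount=0.99257
step 7 (expiry): payoffs max(K−S,0) = 108.5712 95.2682 77.6297 54.2428 23.2340 0.0000 0.0000 0.0000
step 6: (k=6,j=0): S=47.0020, K−S=102.3880, hold=101.3088 ⇒ V=102.3880 exercise | (k=6,j=1): S=62.3201, K−S=87.0699, hold=86.0008 ⇒ V=87.0699 exercise | (k=6,j=2): S=82.6304, K−S=66.7596, hold=65.7039 ⇒ V=66.7596 exercise | (k=6,j=3): S=109.5600, K−S=39.8300, hold=38.7921 ⇒ V=39.8300 exercise | (k=6,j=4): S=145.2660, K−S=4.1240, hold=11.7866 ⇒ V=11.7866 continue | (k=6,j=5): S=192.6088, K−S=0.0000, hold=0.0000 ⇒ V=0.0000 continue | (k=6,j=6): S=255.3807, K−S=0.0000, hold=0.0000 ⇒ V=0.0000 continue  boundary S*=109.5600
step 5: (k=5,j=0): S=54.1218, K−S=95.2682, hold=94.1937 ⇒ V=95.2682 exercise | (k=5,j=1): S=71.7603, K−S=77.6297, hold=76.5669 ⇒ V=77.6297 exercise | (k=5,j=2): S=95.1472, K−S=54.2428, hold=53.1954 ⇒ V=54.2428 exercise | (k=5,j=3): S=126.1560, K−S=23.2340, hold=25.9255 ⇒ V=25.9255 continue | (k=5,j=4): S=167.2708, K−S=0.0000, hold=5.9794 ⇒ V=5.9794 continue | (k=5,j=5): S=221.7850, K−S=0.0000, hold=0.0000 ⇒ V=0.0000 continue  boundary S*=95.1472
step 4: (k=4,j=0): S=62.3201, K−S=87.0699, hold=86.0008 ⇒ V=87.0699 exercise | (k=4,j=1): S=82.6304, K−S=66.7596, hold=65.7039 ⇒ V=66.7596 exercise | (k=4,j=2): S=109.5600, K−S=39.8300, hold=40.0982 ⇒ V=40.0982 continue | (k=4,j=3): S=145.2660, K−S=4.1240, hold=16.0536 ⇒ V=16.0536 continue | (k=4,j=4): S=192.6088, K−S=0.0000, hold=3.0333 ⇒ V=3.0333 continue  boundary S*=82.6304
step 3: (k=3,j=0): S=71.7603, K−S=77.6297, hold=76.5669 ⇒ V=77.6297 exercise | (k=3,j=1): S=95.1472, K−S=54.2428, hold=53.3255 ⇒ V=54.2428 exercise | (k=3,j=2): S=126.1560, K−S=23.2340, hold=28.1322 ⇒ V=28.1322 continue | (k=3,j=3): S=167.2708, K−S=0.0000, hold=9.6160 ⇒ V=9.6160 continue  boundary S*=95.1472
step 2: (k=2,j=0): S=82.6304, K−S=66.7596, hold=65.7039 ⇒ V=66.7596 exercise | (k=2,j=1): S=109.5600, K−S=39.8300, hold=41.1690 ⇒ V=41.1690 continue | (k=2,j=2): S=145.2660, K−S=4.1240, hold=18.9378 ⇒ V=18.9378 continue  boundary S*=82.6304
step 1: (k=1,j=0): S=95.1472, K−S=54.2428, hold=53.8452 ⇒ V=54.2428 exercise | (k=1,j=1): S=126.1560, K−S=23.2340, hold=30.0750 ⇒ V=30.0750 continue  boundary S*=95.1472
step 0: (k=0,j=0): S=109.5600, K−S=39.8300, hold=42.1118 ⇒ V=42.1118 continue  boundary S*=-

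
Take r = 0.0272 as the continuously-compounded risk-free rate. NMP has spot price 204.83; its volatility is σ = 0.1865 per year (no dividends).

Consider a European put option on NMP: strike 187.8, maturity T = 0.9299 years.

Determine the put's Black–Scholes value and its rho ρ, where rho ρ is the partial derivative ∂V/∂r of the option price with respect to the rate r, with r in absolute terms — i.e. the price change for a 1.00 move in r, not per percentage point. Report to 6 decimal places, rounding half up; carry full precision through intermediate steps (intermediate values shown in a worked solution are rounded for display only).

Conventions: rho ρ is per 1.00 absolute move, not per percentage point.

σ√T = 0.1865·√0.9299 = 0.179844
d₁ = (ln(S/K) + (r+σ²/2)T) / (σ√T) = (ln(204.83/187.8) + (0.0272+0.1865²/2)·0.9299) / 0.179844 = (0.086803 + 0.041465) / 0.179844 = 0.713217
d₂ = d₁ − σ√T = 0.713217 − 0.179844 = 0.533373
e^{−rT} = 0.975024
N(−d₁) = 0.237856,  N(−d₂) = 0.296888
Put price V = K·e^{−rT}·N(−d₂) − S·N(−d₁) = 54.362985 − 48.719995 = 5.642990
ρ = −K·T·e^{−rT}·N(−d₂) = -50.552140

price = 5.642990
ρ = -50.552140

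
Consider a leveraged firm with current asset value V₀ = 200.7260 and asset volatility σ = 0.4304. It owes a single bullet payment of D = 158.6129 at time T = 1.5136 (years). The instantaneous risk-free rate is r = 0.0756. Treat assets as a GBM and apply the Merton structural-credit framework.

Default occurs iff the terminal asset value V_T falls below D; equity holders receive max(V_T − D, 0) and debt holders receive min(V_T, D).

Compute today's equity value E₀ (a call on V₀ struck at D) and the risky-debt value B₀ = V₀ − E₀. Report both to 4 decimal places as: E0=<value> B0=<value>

E0=72.6180 B0=128.1080

With assets at 200.7260 and a single debt payment of 158.6129 at 1.5136 years:
d₁ = [ln(V₀/D) + (r + σ²/2)T] / (σ√T)
   = [ln(200.7260/158.6129) + (0.0756 + 0.5·0.4304²)·1.5136] / (0.4304·√1.5136)
   = [0.235474 + 0.254621] / 0.529514 = 0.925556
d₂ = d₁ − σ√T = 0.925556 − 0.529514 = 0.396041
N(d₁) = 0.822662,  N(d₂) = 0.653963,  e^(−rT) = 0.891876
E₀ = V₀·N(d₁) − D·e^(−rT)·N(d₂)
   = 200.7260·0.822662 − 158.6129·0.891876·0.653963 = 72.618008
B₀ = V₀ − E₀ = 200.7260 − 72.618008 = 128.107992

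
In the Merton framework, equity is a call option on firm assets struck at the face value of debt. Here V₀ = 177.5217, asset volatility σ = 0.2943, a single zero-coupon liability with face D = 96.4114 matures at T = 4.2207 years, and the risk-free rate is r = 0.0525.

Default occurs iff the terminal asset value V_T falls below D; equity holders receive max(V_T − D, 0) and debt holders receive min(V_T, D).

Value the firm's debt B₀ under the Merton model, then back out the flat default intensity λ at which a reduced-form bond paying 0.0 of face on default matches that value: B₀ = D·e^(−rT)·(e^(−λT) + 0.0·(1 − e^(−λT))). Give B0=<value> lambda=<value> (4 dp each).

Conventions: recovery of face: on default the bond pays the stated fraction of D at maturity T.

With assets at 177.5217 and a single debt payment of 96.4114 at 4.2207 years:
d₁ = [ln(V₀/D) + (r + σ²/2)T] / (σ√T)
   = [ln(177.5217/96.4114) + (0.0525 + 0.5·0.2943²)·4.2207] / (0.2943·√4.2207)
   = [0.610468 + 0.404369] / 0.604620 = 1.678472
d₂ = d₁ − σ√T = 1.678472 − 0.604620 = 1.073852
N(d₁) = 0.953373,  N(d₂) = 0.858556,  e^(−rT) = 0.801246
E₀ = V₀·N(d₁) − D·e^(−rT)·N(d₂)
   = 177.5217·0.953373 − 96.4114·0.801246·0.858556 = 102.921507
B₀ = V₀ − E₀ = 177.5217 − 102.921507 = 74.600193
e^(−λT) = (B₀·e^(rT)/D − 0)/(1 − 0) = (74.6002·1.248056/96.4114 − 0)/1 = 0.96570728
λ = −ln(0.96570728)/4.2207 = 0.008267

B0=74.6002 lambda=0.0083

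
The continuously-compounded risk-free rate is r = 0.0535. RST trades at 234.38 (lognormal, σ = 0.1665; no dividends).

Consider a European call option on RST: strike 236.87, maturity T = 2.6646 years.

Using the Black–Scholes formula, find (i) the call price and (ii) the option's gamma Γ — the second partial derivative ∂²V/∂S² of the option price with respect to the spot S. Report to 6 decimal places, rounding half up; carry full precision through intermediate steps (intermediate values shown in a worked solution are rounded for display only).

price = 40.986513
Γ = 0.005163

σ√T = 0.1665·√2.6646 = 0.271788
d₁ = (ln(S/K) + (r+σ²/2)T) / (σ√T) = (ln(234.38/236.87) + (0.0535+0.1665²/2)·2.6646) / 0.271788 = (-0.010568 + 0.179490) / 0.271788 = 0.621524
d₂ = d₁ − σ√T = 0.621524 − 0.271788 = 0.349736
e^{−rT} = 0.867139
N(d₁) = 0.732872,  N(d₂) = 0.636732
Call price V = S·N(d₁) − K·e^{−rT}·N(d₂) = 171.770657 − 130.784144 = 40.986513
φ(d₁) = (1/√(2π))·e^{−d₁²/2} = 0.328873
Γ = φ(d₁) / (S·σ·√T) = 0.005163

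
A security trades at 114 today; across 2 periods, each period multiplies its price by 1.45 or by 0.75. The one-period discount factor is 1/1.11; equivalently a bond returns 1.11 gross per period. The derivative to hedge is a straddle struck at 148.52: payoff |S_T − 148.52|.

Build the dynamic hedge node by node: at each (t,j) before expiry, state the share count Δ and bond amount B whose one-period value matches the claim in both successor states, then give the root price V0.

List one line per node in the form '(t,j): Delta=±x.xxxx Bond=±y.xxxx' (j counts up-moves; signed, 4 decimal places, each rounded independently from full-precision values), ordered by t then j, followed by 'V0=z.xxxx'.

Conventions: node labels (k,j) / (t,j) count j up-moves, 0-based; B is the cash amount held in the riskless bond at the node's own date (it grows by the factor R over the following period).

(0,0): Delta=0.0586 Bond=39.0004
(1,0): Delta=-1.0000 Bond=133.8018
(1,1): Delta=0.5757 Bond=-42.1924
V0=45.6822

Risk-neutral probability p* = (R−d)/(u−d) = (1.11−0.75)/(1.45−0.75) = 0.5143.
Terminal payoffs: V(2,0)=84.3950, V(2,1)=24.5450, V(2,2)=91.1650
(1,0): S=85.5000. Δ = (V_up−V_dn)/(S_up−S_dn) = (24.5450−84.3950)/(123.9750−64.1250) = -1.0000. V = [p*·24.5450 + (1−p*)·84.3950]/1.11 = 48.3018. B = V − Δ·S = 133.8018.
(1,1): S=165.3000. Δ = (V_up−V_dn)/(S_up−S_dn) = (91.1650−24.5450)/(239.6850−123.9750) = 0.5757. V = [p*·91.1650 + (1−p*)·24.5450]/1.11 = 52.9790. B = V − Δ·S = -42.1924.
(0,0): S=114.0000. Δ = (V_up−V_dn)/(S_up−S_dn) = (52.9790−48.3018)/(165.3000−85.5000) = 0.0586. V = [p*·52.9790 + (1−p*)·48.3018]/1.11 = 45.6822. B = V − Δ·S = 39.0004.
Check: Δ(0,0)·S0 + B(0,0) = 45.6822 = V0.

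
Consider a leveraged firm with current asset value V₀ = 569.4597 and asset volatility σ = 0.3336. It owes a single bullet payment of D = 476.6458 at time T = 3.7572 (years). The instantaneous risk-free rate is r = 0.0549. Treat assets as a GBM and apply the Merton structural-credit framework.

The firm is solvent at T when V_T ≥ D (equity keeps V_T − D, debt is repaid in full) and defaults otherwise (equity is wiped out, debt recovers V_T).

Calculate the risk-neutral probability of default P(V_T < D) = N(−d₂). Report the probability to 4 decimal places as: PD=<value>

Equity is a call on the firm's assets struck at D = 476.6458:
d₁ = [ln(V₀/D) + (r + σ²/2)T] / (σ√T)
   = [ln(569.4597/476.6458) + (0.0549 + 0.5·0.3336²)·3.7572] / (0.3336·√3.7572)
   = [0.177914 + 0.415338] / 0.646633 = 0.917447
d₂ = d₁ − σ√T = 0.917447 − 0.646633 = 0.270814
risk-neutral PD = N(−d₂) = N(-0.270814) = 0.393267

PD=0.3933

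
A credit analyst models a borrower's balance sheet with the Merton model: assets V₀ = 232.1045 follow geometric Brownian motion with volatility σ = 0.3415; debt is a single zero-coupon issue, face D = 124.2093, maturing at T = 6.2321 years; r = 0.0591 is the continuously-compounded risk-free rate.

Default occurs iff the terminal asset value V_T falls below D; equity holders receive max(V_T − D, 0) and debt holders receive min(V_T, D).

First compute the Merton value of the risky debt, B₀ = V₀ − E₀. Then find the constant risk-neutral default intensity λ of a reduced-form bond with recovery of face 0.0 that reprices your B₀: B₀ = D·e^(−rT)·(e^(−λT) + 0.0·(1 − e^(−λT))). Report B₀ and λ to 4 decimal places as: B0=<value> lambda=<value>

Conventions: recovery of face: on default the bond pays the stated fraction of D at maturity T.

B0=79.1167 lambda=0.0133

Equity is a call on the firm's assets struck at D = 124.2093:
d₁ = [ln(V₀/D) + (r + σ²/2)T] / (σ√T)
   = [ln(232.1045/124.2093) + (0.0591 + 0.5·0.3415²)·6.2321] / (0.3415·√6.2321)
   = [0.625220 + 0.731718] / 0.852527 = 1.591666
d₂ = d₁ − σ√T = 1.591666 − 0.852527 = 0.739139
N(d₁) = 0.944270,  N(d₂) = 0.770089,  e^(−rT) = 0.691898
E₀ = V₀·N(d₁) − D·e^(−rT)·N(d₂)
   = 232.1045·0.944270 − 124.2093·0.691898·0.770089 = 152.987805
B₀ = V₀ − E₀ = 232.1045 − 152.987805 = 79.116695
e^(−λT) = (B₀·e^(rT)/D − 0)/(1 − 0) = (79.1167·1.445300/124.2093 − 0)/1 = 0.92060248
λ = −ln(0.92060248)/6.2321 = 0.013274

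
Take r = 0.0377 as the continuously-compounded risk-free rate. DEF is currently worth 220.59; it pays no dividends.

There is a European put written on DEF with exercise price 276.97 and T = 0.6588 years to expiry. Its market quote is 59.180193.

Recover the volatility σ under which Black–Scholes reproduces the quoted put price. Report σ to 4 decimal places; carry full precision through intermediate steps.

sigma = 0.3495

At σ = 0.3495 the Black–Scholes value reproduces the quote:
σ√T = 0.3495·√0.6588 = 0.283677
d₁ = (ln(S/K) + (r+σ²/2)T) / (σ√T) = (ln(220.59/276.97) + (0.0377+0.3495²/2)·0.6588) / 0.283677 = (-0.227603 + 0.065073) / 0.283677 = -0.572942
d₂ = d₁ − σ√T = -0.572942 − 0.283677 = -0.856619
e^{−rT} = 0.975469
N(−d₁) = 0.716658,  N(−d₂) = 0.804172
V = K·e^{−rT}·N(−d₂) − S·N(−d₁) = 217.267774 − 158.087581 = 59.180193 (equal to the quote); since ∂V/∂σ > 0 for all σ, the implied volatility is unique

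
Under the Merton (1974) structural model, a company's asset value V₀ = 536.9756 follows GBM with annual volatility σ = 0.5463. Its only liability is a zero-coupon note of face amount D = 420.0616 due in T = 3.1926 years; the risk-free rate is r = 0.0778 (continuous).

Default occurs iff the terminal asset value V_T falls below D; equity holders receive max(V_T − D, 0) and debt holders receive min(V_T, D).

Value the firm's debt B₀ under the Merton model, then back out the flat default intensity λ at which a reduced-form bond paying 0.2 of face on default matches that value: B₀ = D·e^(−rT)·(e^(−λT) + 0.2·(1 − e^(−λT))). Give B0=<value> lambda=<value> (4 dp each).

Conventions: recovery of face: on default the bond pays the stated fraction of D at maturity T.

B0=252.1497 lambda=0.1064

Equity is a call on the firm's assets struck at D = 420.0616:
d₁ = [ln(V₀/D) + (r + σ²/2)T] / (σ√T)
   = [ln(536.9756/420.0616) + (0.0778 + 0.5·0.5463²)·3.1926] / (0.5463·√3.1926)
   = [0.245551 + 0.724790] / 0.976121 = 0.994079
d₂ = d₁ − σ√T = 0.994079 − 0.976121 = 0.017959
N(d₁) = 0.839908,  N(d₂) = 0.507164,  e^(−rT) = 0.780060
E₀ = V₀·N(d₁) − D·e^(−rT)·N(d₂)
   = 536.9756·0.839908 − 420.0616·0.780060·0.507164 = 284.825889
B₀ = V₀ − E₀ = 536.9756 − 284.825889 = 252.149711
e^(−λT) = (B₀·e^(rT)/D − 0.2)/(1 − 0.2) = (252.1497·1.281952/420.0616 − 0.2)/0.8 = 0.71189443
λ = −ln(0.71189443)/3.1926 = 0.106442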